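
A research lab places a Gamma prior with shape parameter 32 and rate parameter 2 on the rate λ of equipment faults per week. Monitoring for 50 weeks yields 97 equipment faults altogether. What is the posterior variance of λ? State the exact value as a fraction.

Total count 97 over total exposure 50 weeks.
Conjugate update: add total count to the shape and total exposure to the rate, giving Gamma(129, 52).
Posterior variance = α'/β'² = 129/2704.

129/2704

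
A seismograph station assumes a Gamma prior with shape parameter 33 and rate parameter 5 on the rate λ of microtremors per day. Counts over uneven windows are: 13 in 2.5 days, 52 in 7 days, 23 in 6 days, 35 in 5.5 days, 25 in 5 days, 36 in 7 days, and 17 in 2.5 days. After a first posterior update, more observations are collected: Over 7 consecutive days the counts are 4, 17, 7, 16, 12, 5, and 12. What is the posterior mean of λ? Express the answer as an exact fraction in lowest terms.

614/95

Total count: 13 + 52 + 23 + 35 + 25 + 36 + 17 = 201.
Total exposure: 2.5 + 7 + 6 + 5.5 + 5 + 7 + 2.5 = 35.5 days.
After the first batch: Gamma(33 + 201, 5 + 35.5) = Gamma(234, 81/2).
Total count: 4 + 17 + 7 + 16 + 12 + 5 + 12 = 73.
Total exposure: 7 days.
After the second batch: Gamma(234 + 73, 81/2 + 7) = Gamma(307, 95/2).
Posterior mean = α'/β' = 307/(95/2) = 614/95.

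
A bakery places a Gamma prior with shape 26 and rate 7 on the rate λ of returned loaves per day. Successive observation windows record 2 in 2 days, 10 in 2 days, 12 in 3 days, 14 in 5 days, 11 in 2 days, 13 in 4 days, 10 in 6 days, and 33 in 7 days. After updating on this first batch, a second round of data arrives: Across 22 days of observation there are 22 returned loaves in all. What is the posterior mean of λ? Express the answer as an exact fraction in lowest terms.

Total count: 2 + 10 + 12 + 14 + 11 + 13 + 10 + 33 = 105.
Total exposure: 2 + 2 + 3 + 5 + 2 + 4 + 6 + 7 = 31 days.
After the first batch: Gamma(26 + 105, 7 + 31) = Gamma(131, 38).
Total count 22 over total exposure 22 days.
After the second batch: Gamma(131 + 22, 38 + 22) = Gamma(153, 60).
Posterior mean = α'/β' = 153/60 = 51/20.

51/20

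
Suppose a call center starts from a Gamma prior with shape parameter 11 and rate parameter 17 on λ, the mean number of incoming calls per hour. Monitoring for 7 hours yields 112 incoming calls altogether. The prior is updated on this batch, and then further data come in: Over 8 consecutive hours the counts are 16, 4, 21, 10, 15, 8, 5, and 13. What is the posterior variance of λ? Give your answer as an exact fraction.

215/1024

Total count 112 over total exposure 7 hours.
After the first batch: Gamma(11 + 112, 17 + 7) = Gamma(123, 24).
Total count: 16 + 4 + 21 + 10 + 15 + 8 + 5 + 13 = 92.
Total exposure: 8 hours.
After the second batch: Gamma(123 + 92, 24 + 8) = Gamma(215, 32).
Posterior variance = α'/β'² = 215/1024.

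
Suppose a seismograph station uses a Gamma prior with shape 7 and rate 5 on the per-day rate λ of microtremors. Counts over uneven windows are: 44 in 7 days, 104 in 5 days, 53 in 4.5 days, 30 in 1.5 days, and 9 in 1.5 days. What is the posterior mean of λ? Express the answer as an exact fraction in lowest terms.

Total count: 44 + 104 + 53 + 30 + 9 = 240.
Total exposure: 7 + 5 + 4.5 + 1.5 + 1.5 = 19.5 days.
By Gamma–Poisson conjugacy, the posterior is Gamma(α + Σx, β + Σt) = Gamma(7 + 240, 5 + 19.5) = Gamma(247, 49/2).
Posterior mean = α'/β' = 247/(49/2) = 494/49.

494/49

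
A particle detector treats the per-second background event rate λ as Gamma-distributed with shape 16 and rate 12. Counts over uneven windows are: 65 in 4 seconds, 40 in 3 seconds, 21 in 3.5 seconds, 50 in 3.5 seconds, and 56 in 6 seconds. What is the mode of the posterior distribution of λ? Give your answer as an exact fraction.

247/32

Total count: 65 + 40 + 21 + 50 + 56 = 232.
Total exposure: 4 + 3 + 3.5 + 3.5 + 6 = 20 seconds.
Gamma(α, β) with Poisson data over total exposure Σt gives posterior Gamma(α+Σx, β+Σt) = Gamma(248, 32).
Posterior mode = (α'−1)/β' = 247/32.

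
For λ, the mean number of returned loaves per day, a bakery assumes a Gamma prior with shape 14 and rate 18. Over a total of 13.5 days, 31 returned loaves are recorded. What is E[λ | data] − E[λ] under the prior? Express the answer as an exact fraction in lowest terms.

41/63

Total count 31 over total exposure 13.5 days.
Gamma(α, β) with Poisson data over total exposure Σt gives posterior Gamma(α+Σx, β+Σt) = Gamma(45, 63/2).
Posterior mean = 45/(63/2) = 10/7; prior mean = 14/18 = 7/9. Difference = 10/7 − 7/9 = 41/63.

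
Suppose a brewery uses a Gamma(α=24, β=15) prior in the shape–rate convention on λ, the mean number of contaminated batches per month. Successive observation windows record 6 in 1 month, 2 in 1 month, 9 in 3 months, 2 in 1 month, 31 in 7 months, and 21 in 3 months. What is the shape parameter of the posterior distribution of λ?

95

Total count: 6 + 2 + 9 + 2 + 31 + 21 = 71.
Total exposure: 1 + 1 + 3 + 1 + 7 + 3 = 16 months.
By Gamma–Poisson conjugacy, the posterior is Gamma(α + Σx, β + Σt) = Gamma(24 + 71, 15 + 16) = Gamma(95, 31).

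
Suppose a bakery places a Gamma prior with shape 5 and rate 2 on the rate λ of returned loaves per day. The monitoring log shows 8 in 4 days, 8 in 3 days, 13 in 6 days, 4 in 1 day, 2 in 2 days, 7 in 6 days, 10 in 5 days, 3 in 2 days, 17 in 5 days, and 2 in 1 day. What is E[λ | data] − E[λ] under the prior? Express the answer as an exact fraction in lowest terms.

-27/74

Total count: 8 + 8 + 13 + 4 + 2 + 7 + 10 + 3 + 17 + 2 = 74.
Total exposure: 4 + 3 + 6 + 1 + 2 + 6 + 5 + 2 + 5 + 1 = 35 days.
Gamma(α, β) with Poisson data over total exposure Σt gives posterior Gamma(α+Σx, β+Σt) = Gamma(79, 37).
Posterior mean = 79/37 = 79/37; prior mean = 5/2 = 5/2. Difference = 79/37 − 5/2 = -27/74.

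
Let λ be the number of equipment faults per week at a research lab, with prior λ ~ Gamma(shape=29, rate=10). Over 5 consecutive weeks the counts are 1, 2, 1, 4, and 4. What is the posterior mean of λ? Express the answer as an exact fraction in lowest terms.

41/15

Total count: 1 + 2 + 1 + 4 + 4 = 12.
Total exposure: 5 weeks.
The Gamma prior is conjugate for the Poisson rate, so λ | data ~ Gamma(29+12, 10+5) = Gamma(41, 15).
Posterior mean = α'/β' = 41/15.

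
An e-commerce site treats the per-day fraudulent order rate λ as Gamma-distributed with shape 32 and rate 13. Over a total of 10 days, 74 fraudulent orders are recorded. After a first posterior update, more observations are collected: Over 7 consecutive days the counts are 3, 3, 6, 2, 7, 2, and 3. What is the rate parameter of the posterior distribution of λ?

Total count 74 over total exposure 10 days.
After the first batch: Gamma(32 + 74, 13 + 10) = Gamma(106, 23).
Total count: 3 + 3 + 6 + 2 + 7 + 2 + 3 = 26.
Total exposure: 7 days.
After the second batch: Gamma(106 + 26, 23 + 7) = Gamma(132, 30).

30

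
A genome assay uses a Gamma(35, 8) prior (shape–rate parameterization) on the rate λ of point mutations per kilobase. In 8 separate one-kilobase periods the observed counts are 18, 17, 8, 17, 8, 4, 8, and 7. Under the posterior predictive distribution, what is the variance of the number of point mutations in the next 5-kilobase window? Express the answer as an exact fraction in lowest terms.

6405/128

Total count: 18 + 17 + 8 + 17 + 8 + 4 + 8 + 7 = 87.
Total exposure: 8 kilobases.
Gamma(α, β) with Poisson data over total exposure Σt gives posterior Gamma(α+Σx, β+Σt) = Gamma(122, 16).
The posterior predictive for a window of length T is Negative Binomial with variance T·α'·(β'+T)/β'² = 5·122·21/256 = 6405/128.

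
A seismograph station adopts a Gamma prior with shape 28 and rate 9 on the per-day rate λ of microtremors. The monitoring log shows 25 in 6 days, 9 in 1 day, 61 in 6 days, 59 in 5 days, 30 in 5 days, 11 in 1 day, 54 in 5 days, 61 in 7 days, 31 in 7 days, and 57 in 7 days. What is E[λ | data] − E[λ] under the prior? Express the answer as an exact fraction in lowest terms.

Total count: 25 + 9 + 61 + 59 + 30 + 11 + 54 + 61 + 31 + 57 = 398.
Total exposure: 6 + 1 + 6 + 5 + 5 + 1 + 5 + 7 + 7 + 7 = 50 days.
Posterior: α' = 28 + 398 = 426, β' = 9 + 50 = 59.
Posterior mean = 426/59 = 426/59; prior mean = 28/9 = 28/9. Difference = 426/59 − 28/9 = 2182/531.

2182/531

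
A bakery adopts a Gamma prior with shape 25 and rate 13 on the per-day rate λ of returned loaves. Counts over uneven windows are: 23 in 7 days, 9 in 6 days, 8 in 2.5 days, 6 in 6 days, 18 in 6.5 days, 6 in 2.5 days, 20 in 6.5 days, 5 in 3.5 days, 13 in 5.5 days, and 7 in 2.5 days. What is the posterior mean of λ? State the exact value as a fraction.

Total count: 23 + 9 + 8 + 6 + 18 + 6 + 20 + 5 + 13 + 7 = 115.
Total exposure: 7 + 6 + 2.5 + 6 + 6.5 + 2.5 + 6.5 + 3.5 + 5.5 + 2.5 = 48.5 days.
Conjugate update: add total count to the shape and total exposure to the rate, giving Gamma(140, 123/2).
Posterior mean = α'/β' = 140/(123/2) = 280/123.

280/123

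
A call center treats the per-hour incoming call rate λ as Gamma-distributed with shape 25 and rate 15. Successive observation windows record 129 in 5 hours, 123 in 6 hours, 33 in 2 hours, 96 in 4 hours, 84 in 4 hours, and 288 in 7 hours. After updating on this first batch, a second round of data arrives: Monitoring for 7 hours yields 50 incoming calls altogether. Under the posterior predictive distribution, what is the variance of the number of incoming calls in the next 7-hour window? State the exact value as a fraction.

Total count: 129 + 123 + 33 + 96 + 84 + 288 = 753.
Total exposure: 5 + 6 + 2 + 4 + 4 + 7 = 28 hours.
After the first batch: Gamma(25 + 753, 15 + 28) = Gamma(778, 43).
Total count 50 over total exposure 7 hours.
After the second batch: Gamma(778 + 50, 43 + 7) = Gamma(828, 50).
The posterior predictive for a window of length T is Negative Binomial with variance T·α'·(β'+T)/β'² = 7·828·57/2500 = 82593/625.

82593/625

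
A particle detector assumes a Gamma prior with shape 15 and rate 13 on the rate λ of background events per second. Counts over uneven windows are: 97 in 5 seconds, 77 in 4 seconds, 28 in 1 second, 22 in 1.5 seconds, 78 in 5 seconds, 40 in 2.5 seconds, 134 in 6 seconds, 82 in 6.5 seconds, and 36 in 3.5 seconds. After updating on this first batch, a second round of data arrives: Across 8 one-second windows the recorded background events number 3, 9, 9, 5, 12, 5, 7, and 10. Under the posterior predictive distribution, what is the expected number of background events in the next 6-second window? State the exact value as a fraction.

2007/28

Total count: 97 + 77 + 28 + 22 + 78 + 40 + 134 + 82 + 36 = 594.
Total exposure: 5 + 4 + 1 + 1.5 + 5 + 2.5 + 6 + 6.5 + 3.5 = 35 seconds.
After the first batch: Gamma(15 + 594, 13 + 35) = Gamma(609, 48).
Total count: 3 + 9 + 9 + 5 + 12 + 5 + 7 + 10 = 60.
Total exposure: 8 seconds.
After the second batch: Gamma(609 + 60, 48 + 8) = Gamma(669, 56).
Predictive mean over a 6-second window = T·E[λ|data] = 6·669/56 = 2007/28.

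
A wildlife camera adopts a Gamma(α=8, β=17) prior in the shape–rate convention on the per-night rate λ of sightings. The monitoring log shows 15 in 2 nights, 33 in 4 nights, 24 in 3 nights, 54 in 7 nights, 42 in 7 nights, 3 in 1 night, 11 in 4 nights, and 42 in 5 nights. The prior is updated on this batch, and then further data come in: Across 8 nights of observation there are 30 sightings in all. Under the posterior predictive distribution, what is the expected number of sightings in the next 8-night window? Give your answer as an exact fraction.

Total count: 15 + 33 + 24 + 54 + 42 + 3 + 11 + 42 = 224.
Total exposure: 2 + 4 + 3 + 7 + 7 + 1 + 4 + 5 = 33 nights.
After the first batch: Gamma(8 + 224, 17 + 33) = Gamma(232, 50).
Total count 30 over total exposure 8 nights.
After the second batch: Gamma(232 + 30, 50 + 8) = Gamma(262, 58).
Predictive mean over an 8-night window = T·E[λ|data] = 8·262/58 = 1048/29.

1048/29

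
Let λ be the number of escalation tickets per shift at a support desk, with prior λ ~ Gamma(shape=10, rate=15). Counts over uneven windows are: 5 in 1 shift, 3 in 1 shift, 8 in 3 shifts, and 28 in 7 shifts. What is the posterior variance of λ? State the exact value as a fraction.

2/27

Total count: 5 + 3 + 8 + 28 = 44.
Total exposure: 1 + 1 + 3 + 7 = 12 shifts.
Posterior: α' = 10 + 44 = 54, β' = 15 + 12 = 27.
Posterior variance = α'/β'² = 54/729 = 2/27.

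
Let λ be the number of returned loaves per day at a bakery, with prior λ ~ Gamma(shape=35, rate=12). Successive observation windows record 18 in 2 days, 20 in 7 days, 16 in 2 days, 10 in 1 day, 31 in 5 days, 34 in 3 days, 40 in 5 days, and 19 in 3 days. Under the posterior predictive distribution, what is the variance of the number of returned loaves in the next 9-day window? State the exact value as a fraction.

Total count: 18 + 20 + 16 + 10 + 31 + 34 + 40 + 19 = 188.
Total exposure: 2 + 7 + 2 + 1 + 5 + 3 + 5 + 3 = 28 days.
Conjugate update: add total count to the shape and total exposure to the rate, giving Gamma(223, 40).
The posterior predictive for a window of length T is Negative Binomial with variance T·α'·(β'+T)/β'² = 9·223·49/1600 = 98343/1600.

98343/1600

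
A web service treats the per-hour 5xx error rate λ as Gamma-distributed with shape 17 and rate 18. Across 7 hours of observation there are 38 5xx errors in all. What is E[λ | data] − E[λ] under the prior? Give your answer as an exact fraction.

113/90

Total count 38 over total exposure 7 hours.
Gamma(α, β) with Poisson data over total exposure Σt gives posterior Gamma(α+Σx, β+Σt) = Gamma(55, 25).
Posterior mean = 55/25 = 11/5; prior mean = 17/18 = 17/18. Difference = 11/5 − 17/18 = 113/90.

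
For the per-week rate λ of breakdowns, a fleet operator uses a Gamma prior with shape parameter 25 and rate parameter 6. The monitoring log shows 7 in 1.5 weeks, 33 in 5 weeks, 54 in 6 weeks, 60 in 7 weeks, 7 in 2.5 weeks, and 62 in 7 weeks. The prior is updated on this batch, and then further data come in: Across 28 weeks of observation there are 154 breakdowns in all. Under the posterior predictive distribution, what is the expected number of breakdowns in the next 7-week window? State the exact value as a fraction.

134/3

Total count: 7 + 33 + 54 + 60 + 7 + 62 = 223.
Total exposure: 1.5 + 5 + 6 + 7 + 2.5 + 7 = 29 weeks.
After the first batch: Gamma(25 + 223, 6 + 29) = Gamma(248, 35).
Total count 154 over total exposure 28 weeks.
After the second batch: Gamma(248 + 154, 35 + 28) = Gamma(402, 63).
Predictive mean over a 7-week window = T·E[λ|data] = 7·402/63 = 134/3.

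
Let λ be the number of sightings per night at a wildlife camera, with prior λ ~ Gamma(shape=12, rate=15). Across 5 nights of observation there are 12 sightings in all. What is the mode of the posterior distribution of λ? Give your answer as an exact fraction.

Total count 12 over total exposure 5 nights.
The Gamma prior is conjugate for the Poisson rate, so λ | data ~ Gamma(12+12, 15+5) = Gamma(24, 20).
Posterior mode = (α'−1)/β' = 23/20.

23/20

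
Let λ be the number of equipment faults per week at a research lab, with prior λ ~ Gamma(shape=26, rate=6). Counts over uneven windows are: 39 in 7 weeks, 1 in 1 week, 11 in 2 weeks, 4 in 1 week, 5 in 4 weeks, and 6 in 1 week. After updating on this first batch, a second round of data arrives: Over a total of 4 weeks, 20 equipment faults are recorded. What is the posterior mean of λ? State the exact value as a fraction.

Total count: 39 + 1 + 11 + 4 + 5 + 6 = 66.
Total exposure: 7 + 1 + 2 + 1 + 4 + 1 = 16 weeks.
After the first batch: Gamma(26 + 66, 6 + 16) = Gamma(92, 22).
Total count 20 over total exposure 4 weeks.
After the second batch: Gamma(92 + 20, 22 + 4) = Gamma(112, 26).
Posterior mean = α'/β' = 112/26 = 56/13.

56/13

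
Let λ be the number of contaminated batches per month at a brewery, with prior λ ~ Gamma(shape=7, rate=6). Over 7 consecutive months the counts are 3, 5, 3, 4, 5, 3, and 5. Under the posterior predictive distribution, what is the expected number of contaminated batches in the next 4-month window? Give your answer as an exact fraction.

140/13

Total count: 3 + 5 + 3 + 4 + 5 + 3 + 5 = 28.
Total exposure: 7 months.
Gamma(α, β) with Poisson data over total exposure Σt gives posterior Gamma(α+Σx, β+Σt) = Gamma(35, 13).
Predictive mean over a 4-month window = T·E[λ|data] = 4·35/13 = 140/13.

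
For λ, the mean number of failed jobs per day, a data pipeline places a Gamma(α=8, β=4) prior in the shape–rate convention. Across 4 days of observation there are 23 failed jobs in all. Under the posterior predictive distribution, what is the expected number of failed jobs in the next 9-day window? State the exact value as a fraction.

279/8

Total count 23 over total exposure 4 days.
The Gamma prior is conjugate for the Poisson rate, so λ | data ~ Gamma(8+23, 4+4) = Gamma(31, 8).
Predictive mean over a 9-day window = T·E[λ|data] = 9·31/8 = 279/8.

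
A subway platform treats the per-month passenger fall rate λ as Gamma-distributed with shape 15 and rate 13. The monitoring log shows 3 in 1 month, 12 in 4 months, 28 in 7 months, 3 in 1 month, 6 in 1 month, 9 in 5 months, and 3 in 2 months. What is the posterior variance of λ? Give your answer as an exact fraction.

Total count: 3 + 12 + 28 + 3 + 6 + 9 + 3 = 64.
Total exposure: 1 + 4 + 7 + 1 + 1 + 5 + 2 = 21 months.
Posterior: α' = 15 + 64 = 79, β' = 13 + 21 = 34.
Posterior variance = α'/β'² = 79/1156.

79/1156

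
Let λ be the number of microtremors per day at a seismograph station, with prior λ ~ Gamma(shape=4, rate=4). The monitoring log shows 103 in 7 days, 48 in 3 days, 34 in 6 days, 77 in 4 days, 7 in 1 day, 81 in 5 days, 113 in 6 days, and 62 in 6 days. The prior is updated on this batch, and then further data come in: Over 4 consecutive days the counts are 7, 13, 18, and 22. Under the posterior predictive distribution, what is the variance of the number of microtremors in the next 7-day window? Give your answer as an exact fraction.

Total count: 103 + 48 + 34 + 77 + 7 + 81 + 113 + 62 = 525.
Total exposure: 7 + 3 + 6 + 4 + 1 + 5 + 6 + 6 = 38 days.
After the first batch: Gamma(4 + 525, 4 + 38) = Gamma(529, 42).
Total count: 7 + 13 + 18 + 22 = 60.
Total exposure: 4 days.
After the second batch: Gamma(529 + 60, 42 + 4) = Gamma(589, 46).
The posterior predictive for a window of length T is Negative Binomial with variance T·α'·(β'+T)/β'² = 7·589·53/2116 = 218519/2116.

218519/2116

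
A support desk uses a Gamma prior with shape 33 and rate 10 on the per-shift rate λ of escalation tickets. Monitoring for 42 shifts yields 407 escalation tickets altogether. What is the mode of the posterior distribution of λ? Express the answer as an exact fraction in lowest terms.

439/52

Total count 407 over total exposure 42 shifts.
Gamma(α, β) with Poisson data over total exposure Σt gives posterior Gamma(α+Σx, β+Σt) = Gamma(440, 52).
Posterior mode = (α'−1)/β' = 439/52.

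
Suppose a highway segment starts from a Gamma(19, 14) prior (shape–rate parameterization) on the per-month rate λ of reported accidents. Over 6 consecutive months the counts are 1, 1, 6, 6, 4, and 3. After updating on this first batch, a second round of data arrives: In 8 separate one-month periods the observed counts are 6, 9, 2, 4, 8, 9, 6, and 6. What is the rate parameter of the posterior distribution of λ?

28

Total count: 1 + 1 + 6 + 6 + 4 + 3 = 21.
Total exposure: 6 months.
After the first batch: Gamma(19 + 21, 14 + 6) = Gamma(40, 20).
Total count: 6 + 9 + 2 + 4 + 8 + 9 + 6 + 6 = 50.
Total exposure: 8 months.
After the second batch: Gamma(40 + 50, 20 + 8) = Gamma(90, 28).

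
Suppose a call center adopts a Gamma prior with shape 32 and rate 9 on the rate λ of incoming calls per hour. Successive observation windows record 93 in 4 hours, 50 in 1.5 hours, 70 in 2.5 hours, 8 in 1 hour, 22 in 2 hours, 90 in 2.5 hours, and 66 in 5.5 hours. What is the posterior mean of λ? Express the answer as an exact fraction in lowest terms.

Total count: 93 + 50 + 70 + 8 + 22 + 90 + 66 = 399.
Total exposure: 4 + 1.5 + 2.5 + 1 + 2 + 2.5 + 5.5 = 19 hours.
Posterior: α' = 32 + 399 = 431, β' = 9 + 19 = 28.
Posterior mean = α'/β' = 431/28.

431/28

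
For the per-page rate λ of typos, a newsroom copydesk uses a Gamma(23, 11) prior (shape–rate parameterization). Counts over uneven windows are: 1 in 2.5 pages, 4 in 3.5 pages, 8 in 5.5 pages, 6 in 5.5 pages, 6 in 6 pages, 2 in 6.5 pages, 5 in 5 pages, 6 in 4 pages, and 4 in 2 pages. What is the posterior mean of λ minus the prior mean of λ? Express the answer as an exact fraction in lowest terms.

-939/1133

Total count: 1 + 4 + 8 + 6 + 6 + 2 + 5 + 6 + 4 = 42.
Total exposure: 2.5 + 3.5 + 5.5 + 5.5 + 6 + 6.5 + 5 + 4 + 2 = 40.5 pages.
Gamma(α, β) with Poisson data over total exposure Σt gives posterior Gamma(α+Σx, β+Σt) = Gamma(65, 103/2).
Posterior mean = 65/(103/2) = 130/103; prior mean = 23/11 = 23/11. Difference = 130/103 − 23/11 = -939/1133.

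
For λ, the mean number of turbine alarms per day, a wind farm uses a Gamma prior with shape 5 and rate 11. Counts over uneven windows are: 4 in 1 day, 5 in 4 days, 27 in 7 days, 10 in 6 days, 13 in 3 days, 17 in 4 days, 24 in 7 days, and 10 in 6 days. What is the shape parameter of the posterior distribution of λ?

Total count: 4 + 5 + 27 + 10 + 13 + 17 + 24 + 10 = 110.
Total exposure: 1 + 4 + 7 + 6 + 3 + 4 + 7 + 6 = 38 days.
Conjugate update: add total count to the shape and total exposure to the rate, giving Gamma(115, 49).

115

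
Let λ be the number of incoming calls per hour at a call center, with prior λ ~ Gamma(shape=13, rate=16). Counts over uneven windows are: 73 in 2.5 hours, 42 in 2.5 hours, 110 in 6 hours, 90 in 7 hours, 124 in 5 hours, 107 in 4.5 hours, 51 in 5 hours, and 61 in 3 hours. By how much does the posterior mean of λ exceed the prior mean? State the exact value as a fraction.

20133/1648

Total count: 73 + 42 + 110 + 90 + 124 + 107 + 51 + 61 = 658.
Total exposure: 2.5 + 2.5 + 6 + 7 + 5 + 4.5 + 5 + 3 = 35.5 hours.
Posterior: α' = 13 + 658 = 671, β' = 16 + 35.5 = 103/2.
Posterior mean = 671/(103/2) = 1342/103; prior mean = 13/16 = 13/16. Difference = 1342/103 − 13/16 = 20133/1648.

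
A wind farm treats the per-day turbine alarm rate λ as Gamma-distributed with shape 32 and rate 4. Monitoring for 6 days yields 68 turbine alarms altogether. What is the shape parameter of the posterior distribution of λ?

Total count 68 over total exposure 6 days.
Conjugate update: add total count to the shape and total exposure to the rate, giving Gamma(100, 10).

100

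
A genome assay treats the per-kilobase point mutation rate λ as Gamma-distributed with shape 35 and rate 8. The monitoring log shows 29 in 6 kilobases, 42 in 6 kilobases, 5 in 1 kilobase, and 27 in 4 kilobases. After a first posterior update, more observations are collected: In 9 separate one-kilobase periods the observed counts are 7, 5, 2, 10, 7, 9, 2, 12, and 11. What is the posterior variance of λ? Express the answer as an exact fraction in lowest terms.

Total count: 29 + 42 + 5 + 27 = 103.
Total exposure: 6 + 6 + 1 + 4 = 17 kilobases.
After the first batch: Gamma(35 + 103, 8 + 17) = Gamma(138, 25).
Total count: 7 + 5 + 2 + 10 + 7 + 9 + 2 + 12 + 11 = 65.
Total exposure: 9 kilobases.
After the second batch: Gamma(138 + 65, 25 + 9) = Gamma(203, 34).
Posterior variance = α'/β'² = 203/1156.

203/1156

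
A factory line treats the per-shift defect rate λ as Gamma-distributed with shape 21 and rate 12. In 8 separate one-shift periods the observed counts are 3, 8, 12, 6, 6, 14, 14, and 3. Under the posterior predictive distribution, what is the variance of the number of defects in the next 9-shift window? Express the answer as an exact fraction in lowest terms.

22707/400

Total count: 3 + 8 + 12 + 6 + 6 + 14 + 14 + 3 = 66.
Total exposure: 8 shifts.
Posterior: α' = 21 + 66 = 87, β' = 12 + 8 = 20.
The posterior predictive for a window of length T is Negative Binomial with variance T·α'·(β'+T)/β'² = 9·87·29/400 = 22707/400.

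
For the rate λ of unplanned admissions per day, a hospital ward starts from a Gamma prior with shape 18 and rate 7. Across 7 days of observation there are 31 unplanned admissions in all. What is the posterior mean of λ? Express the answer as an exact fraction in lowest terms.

Total count 31 over total exposure 7 days.
By Gamma–Poisson conjugacy, the posterior is Gamma(α + Σx, β + Σt) = Gamma(18 + 31, 7 + 7) = Gamma(49, 14).
Posterior mean = α'/β' = 49/14 = 7/2.

7/2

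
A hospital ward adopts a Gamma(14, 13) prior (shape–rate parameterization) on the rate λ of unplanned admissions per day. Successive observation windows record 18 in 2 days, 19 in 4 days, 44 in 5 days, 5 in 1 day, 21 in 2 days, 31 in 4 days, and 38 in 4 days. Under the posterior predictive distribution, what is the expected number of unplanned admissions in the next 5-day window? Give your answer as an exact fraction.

190/7

Total count: 18 + 19 + 44 + 5 + 21 + 31 + 38 = 176.
Total exposure: 2 + 4 + 5 + 1 + 2 + 4 + 4 = 22 days.
Conjugate update: add total count to the shape and total exposure to the rate, giving Gamma(190, 35).
Predictive mean over a 5-day window = T·E[λ|data] = 5·190/35 = 190/7.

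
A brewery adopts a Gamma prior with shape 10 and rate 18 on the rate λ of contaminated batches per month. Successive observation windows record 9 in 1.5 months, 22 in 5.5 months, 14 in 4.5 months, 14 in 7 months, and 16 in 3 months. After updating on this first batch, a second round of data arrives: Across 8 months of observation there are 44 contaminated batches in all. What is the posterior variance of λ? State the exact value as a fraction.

Total count: 9 + 22 + 14 + 14 + 16 = 75.
Total exposure: 1.5 + 5.5 + 4.5 + 7 + 3 = 21.5 months.
After the first batch: Gamma(10 + 75, 18 + 21.5) = Gamma(85, 79/2).
Total count 44 over total exposure 8 months.
After the second batch: Gamma(85 + 44, 79/2 + 8) = Gamma(129, 95/2).
Posterior variance = α'/β'² = 129/(9025/4) = 516/9025.

516/9025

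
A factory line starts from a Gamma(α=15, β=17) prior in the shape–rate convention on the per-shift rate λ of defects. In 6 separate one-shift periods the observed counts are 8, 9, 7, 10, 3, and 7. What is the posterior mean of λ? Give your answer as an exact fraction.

Total count: 8 + 9 + 7 + 10 + 3 + 7 = 44.
Total exposure: 6 shifts.
Gamma(α, β) with Poisson data over total exposure Σt gives posterior Gamma(α+Σx, β+Σt) = Gamma(59, 23).
Posterior mean = α'/β' = 59/23.

59/23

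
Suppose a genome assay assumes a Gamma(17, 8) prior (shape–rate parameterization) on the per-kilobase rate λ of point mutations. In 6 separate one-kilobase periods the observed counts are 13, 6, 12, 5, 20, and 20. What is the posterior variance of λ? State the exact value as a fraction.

93/196

Total count: 13 + 6 + 12 + 5 + 20 + 20 = 76.
Total exposure: 6 kilobases.
The Gamma prior is conjugate for the Poisson rate, so λ | data ~ Gamma(17+76, 8+6) = Gamma(93, 14).
Posterior variance = α'/β'² = 93/196.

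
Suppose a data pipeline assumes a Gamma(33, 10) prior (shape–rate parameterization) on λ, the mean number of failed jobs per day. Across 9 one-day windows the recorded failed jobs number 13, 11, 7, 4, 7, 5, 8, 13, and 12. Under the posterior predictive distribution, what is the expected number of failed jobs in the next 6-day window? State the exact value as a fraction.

678/19

Total count: 13 + 11 + 7 + 4 + 7 + 5 + 8 + 13 + 12 = 80.
Total exposure: 9 days.
Posterior: α' = 33 + 80 = 113, β' = 10 + 9 = 19.
Predictive mean over a 6-day window = T·E[λ|data] = 6·113/19 = 678/19.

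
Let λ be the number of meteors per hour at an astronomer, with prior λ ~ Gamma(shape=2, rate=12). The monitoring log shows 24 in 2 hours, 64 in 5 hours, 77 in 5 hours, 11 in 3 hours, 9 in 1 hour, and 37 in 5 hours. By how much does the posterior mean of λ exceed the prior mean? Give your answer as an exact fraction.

437/66

Total count: 24 + 64 + 77 + 11 + 9 + 37 = 222.
Total exposure: 2 + 5 + 5 + 3 + 1 + 5 = 21 hours.
The Gamma prior is conjugate for the Poisson rate, so λ | data ~ Gamma(2+222, 12+21) = Gamma(224, 33).
Posterior mean = 224/33 = 224/33; prior mean = 2/12 = 1/6. Difference = 224/33 − 1/6 = 437/66.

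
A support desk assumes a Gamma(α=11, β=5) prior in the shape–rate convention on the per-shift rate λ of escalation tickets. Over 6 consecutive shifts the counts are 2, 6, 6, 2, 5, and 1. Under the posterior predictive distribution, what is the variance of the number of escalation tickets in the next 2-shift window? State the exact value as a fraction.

Total count: 2 + 6 + 6 + 2 + 5 + 1 = 22.
Total exposure: 6 shifts.
The Gamma prior is conjugate for the Poisson rate, so λ | data ~ Gamma(11+22, 5+6) = Gamma(33, 11).
The posterior predictive for a window of length T is Negative Binomial with variance T·α'·(β'+T)/β'² = 2·33·13/121 = 78/11.

78/11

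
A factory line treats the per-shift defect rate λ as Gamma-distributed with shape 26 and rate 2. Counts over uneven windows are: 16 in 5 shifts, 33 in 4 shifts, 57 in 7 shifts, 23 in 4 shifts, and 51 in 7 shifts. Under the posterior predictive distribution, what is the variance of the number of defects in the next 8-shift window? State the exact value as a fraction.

Total count: 16 + 33 + 57 + 23 + 51 = 180.
Total exposure: 5 + 4 + 7 + 4 + 7 = 27 shifts.
The Gamma prior is conjugate for the Poisson rate, so λ | data ~ Gamma(26+180, 2+27) = Gamma(206, 29).
The posterior predictive for a window of length T is Negative Binomial with variance T·α'·(β'+T)/β'² = 8·206·37/841 = 60976/841.

60976/841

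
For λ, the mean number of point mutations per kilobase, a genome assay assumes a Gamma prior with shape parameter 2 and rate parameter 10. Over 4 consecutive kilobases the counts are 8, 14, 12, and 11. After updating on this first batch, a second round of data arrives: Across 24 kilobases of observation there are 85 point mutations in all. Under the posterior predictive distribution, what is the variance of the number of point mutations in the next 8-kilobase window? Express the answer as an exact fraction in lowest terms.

12144/361

Total count: 8 + 14 + 12 + 11 = 45.
Total exposure: 4 kilobases.
After the first batch: Gamma(2 + 45, 10 + 4) = Gamma(47, 14).
Total count 85 over total exposure 24 kilobases.
After the second batch: Gamma(47 + 85, 14 + 24) = Gamma(132, 38).
The posterior predictive for a window of length T is Negative Binomial with variance T·α'·(β'+T)/β'² = 8·132·46/1444 = 12144/361.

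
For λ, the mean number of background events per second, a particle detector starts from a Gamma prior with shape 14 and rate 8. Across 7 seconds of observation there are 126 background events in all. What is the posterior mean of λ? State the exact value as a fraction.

28/3

Total count 126 over total exposure 7 seconds.
Gamma(α, β) with Poisson data over total exposure Σt gives posterior Gamma(α+Σx, β+Σt) = Gamma(140, 15).
Posterior mean = α'/β' = 140/15 = 28/3.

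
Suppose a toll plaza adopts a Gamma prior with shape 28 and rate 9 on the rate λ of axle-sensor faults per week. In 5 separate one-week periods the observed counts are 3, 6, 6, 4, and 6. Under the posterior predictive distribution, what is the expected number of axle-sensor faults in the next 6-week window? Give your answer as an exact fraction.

159/7

Total count: 3 + 6 + 6 + 4 + 6 = 25.
Total exposure: 5 weeks.
Posterior: α' = 28 + 25 = 53, β' = 9 + 5 = 14.
Predictive mean over a 6-week window = T·E[λ|data] = 6·53/14 = 159/7.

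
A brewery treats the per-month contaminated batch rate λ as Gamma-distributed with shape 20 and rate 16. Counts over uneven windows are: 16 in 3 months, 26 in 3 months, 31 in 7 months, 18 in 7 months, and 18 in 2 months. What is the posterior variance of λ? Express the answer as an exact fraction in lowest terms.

Total count: 16 + 26 + 31 + 18 + 18 = 109.
Total exposure: 3 + 3 + 7 + 7 + 2 = 22 months.
The Gamma prior is conjugate for the Poisson rate, so λ | data ~ Gamma(20+109, 16+22) = Gamma(129, 38).
Posterior variance = α'/β'² = 129/1444.

129/1444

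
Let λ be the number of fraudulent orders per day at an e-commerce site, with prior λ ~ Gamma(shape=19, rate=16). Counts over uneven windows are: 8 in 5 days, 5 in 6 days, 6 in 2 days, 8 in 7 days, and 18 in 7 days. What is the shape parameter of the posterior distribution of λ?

64

Total count: 8 + 5 + 6 + 8 + 18 = 45.
Total exposure: 5 + 6 + 2 + 7 + 7 = 27 days.
Posterior: α' = 19 + 45 = 64, β' = 16 + 27 = 43.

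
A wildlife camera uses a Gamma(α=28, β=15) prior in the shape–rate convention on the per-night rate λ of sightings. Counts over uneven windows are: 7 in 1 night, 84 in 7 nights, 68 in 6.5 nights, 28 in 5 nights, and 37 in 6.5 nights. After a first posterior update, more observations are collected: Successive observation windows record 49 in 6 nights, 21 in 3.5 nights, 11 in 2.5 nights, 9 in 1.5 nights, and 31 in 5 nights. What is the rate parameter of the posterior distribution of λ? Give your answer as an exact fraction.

Total count: 7 + 84 + 68 + 28 + 37 = 224.
Total exposure: 1 + 7 + 6.5 + 5 + 6.5 = 26 nights.
After the first batch: Gamma(28 + 224, 15 + 26) = Gamma(252, 41).
Total count: 49 + 21 + 11 + 9 + 31 = 121.
Total exposure: 6 + 3.5 + 2.5 + 1.5 + 5 = 18.5 nights.
After the second batch: Gamma(252 + 121, 41 + 18.5) = Gamma(373, 119/2).

119/2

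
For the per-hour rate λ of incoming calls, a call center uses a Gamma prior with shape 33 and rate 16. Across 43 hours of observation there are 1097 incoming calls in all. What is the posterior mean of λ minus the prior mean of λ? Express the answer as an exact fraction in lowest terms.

16133/944

Total count 1097 over total exposure 43 hours.
Posterior: α' = 33 + 1097 = 1130, β' = 16 + 43 = 59.
Posterior mean = 1130/59 = 1130/59; prior mean = 33/16 = 33/16. Difference = 1130/59 − 33/16 = 16133/944.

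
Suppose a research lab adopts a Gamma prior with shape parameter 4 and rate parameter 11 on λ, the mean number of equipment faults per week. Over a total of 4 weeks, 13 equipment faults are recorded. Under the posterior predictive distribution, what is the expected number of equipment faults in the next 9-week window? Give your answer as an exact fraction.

Total count 13 over total exposure 4 weeks.
Conjugate update: add total count to the shape and total exposure to the rate, giving Gamma(17, 15).
Predictive mean over a 9-week window = T·E[λ|data] = 9·17/15 = 51/5.

51/5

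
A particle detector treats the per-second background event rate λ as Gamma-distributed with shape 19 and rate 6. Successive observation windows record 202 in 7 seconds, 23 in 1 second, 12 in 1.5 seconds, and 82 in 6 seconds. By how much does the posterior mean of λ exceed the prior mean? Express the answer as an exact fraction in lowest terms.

Total count: 202 + 23 + 12 + 82 = 319.
Total exposure: 7 + 1 + 1.5 + 6 = 15.5 seconds.
Conjugate update: add total count to the shape and total exposure to the rate, giving Gamma(338, 43/2).
Posterior mean = 338/(43/2) = 676/43; prior mean = 19/6 = 19/6. Difference = 676/43 − 19/6 = 3239/258.

3239/258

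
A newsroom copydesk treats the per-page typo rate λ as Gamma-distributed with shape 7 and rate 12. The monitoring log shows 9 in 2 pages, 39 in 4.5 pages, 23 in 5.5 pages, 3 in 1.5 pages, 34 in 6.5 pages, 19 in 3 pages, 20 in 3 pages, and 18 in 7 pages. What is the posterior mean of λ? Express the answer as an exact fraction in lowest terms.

172/45

Total count: 9 + 39 + 23 + 3 + 34 + 19 + 20 + 18 = 165.
Total exposure: 2 + 4.5 + 5.5 + 1.5 + 6.5 + 3 + 3 + 7 = 33 pages.
Posterior: α' = 7 + 165 = 172, β' = 12 + 33 = 45.
Posterior mean = α'/β' = 172/45.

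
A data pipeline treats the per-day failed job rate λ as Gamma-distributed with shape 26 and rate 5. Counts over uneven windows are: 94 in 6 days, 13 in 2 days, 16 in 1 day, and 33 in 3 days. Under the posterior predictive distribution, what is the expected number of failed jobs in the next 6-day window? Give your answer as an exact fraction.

Total count: 94 + 13 + 16 + 33 = 156.
Total exposure: 6 + 2 + 1 + 3 = 12 days.
Conjugate update: add total count to the shape and total exposure to the rate, giving Gamma(182, 17).
Predictive mean over a 6-day window = T·E[λ|data] = 6·182/17 = 1092/17.

1092/17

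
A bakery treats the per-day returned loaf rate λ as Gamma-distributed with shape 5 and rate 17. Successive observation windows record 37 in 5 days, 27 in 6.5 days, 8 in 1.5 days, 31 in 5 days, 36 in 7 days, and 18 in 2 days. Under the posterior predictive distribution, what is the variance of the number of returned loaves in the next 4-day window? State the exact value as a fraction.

Total count: 37 + 27 + 8 + 31 + 36 + 18 = 157.
Total exposure: 5 + 6.5 + 1.5 + 5 + 7 + 2 = 27 days.
Gamma(α, β) with Poisson data over total exposure Σt gives posterior Gamma(α+Σx, β+Σt) = Gamma(162, 44).
The posterior predictive for a window of length T is Negative Binomial with variance T·α'·(β'+T)/β'² = 4·162·48/1936 = 1944/121.

1944/121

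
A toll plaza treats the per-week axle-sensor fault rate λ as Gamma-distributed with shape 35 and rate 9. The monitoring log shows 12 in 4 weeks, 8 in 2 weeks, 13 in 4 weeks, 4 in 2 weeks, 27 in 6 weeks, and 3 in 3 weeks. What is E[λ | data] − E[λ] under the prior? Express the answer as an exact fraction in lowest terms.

-22/45

Total count: 12 + 8 + 13 + 4 + 27 + 3 = 67.
Total exposure: 4 + 2 + 4 + 2 + 6 + 3 = 21 weeks.
The Gamma prior is conjugate for the Poisson rate, so λ | data ~ Gamma(35+67, 9+21) = Gamma(102, 30).
Posterior mean = 102/30 = 17/5; prior mean = 35/9 = 35/9. Difference = 17/5 − 35/9 = -22/45.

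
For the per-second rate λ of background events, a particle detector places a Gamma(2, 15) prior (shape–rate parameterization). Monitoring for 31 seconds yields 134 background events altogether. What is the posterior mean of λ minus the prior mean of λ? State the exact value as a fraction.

Total count 134 over total exposure 31 seconds.
Gamma(α, β) with Poisson data over total exposure Σt gives posterior Gamma(α+Σx, β+Σt) = Gamma(136, 46).
Posterior mean = 136/46 = 68/23; prior mean = 2/15 = 2/15. Difference = 68/23 − 2/15 = 974/345.

974/345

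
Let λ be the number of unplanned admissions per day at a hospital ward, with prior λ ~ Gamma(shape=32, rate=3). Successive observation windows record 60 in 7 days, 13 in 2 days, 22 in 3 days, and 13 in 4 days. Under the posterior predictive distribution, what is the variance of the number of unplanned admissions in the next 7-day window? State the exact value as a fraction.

Total count: 60 + 13 + 22 + 13 = 108.
Total exposure: 7 + 2 + 3 + 4 = 16 days.
By Gamma–Poisson conjugacy, the posterior is Gamma(α + Σx, β + Σt) = Gamma(32 + 108, 3 + 16) = Gamma(140, 19).
The posterior predictive for a window of length T is Negative Binomial with variance T·α'·(β'+T)/β'² = 7·140·26/361 = 25480/361.

25480/361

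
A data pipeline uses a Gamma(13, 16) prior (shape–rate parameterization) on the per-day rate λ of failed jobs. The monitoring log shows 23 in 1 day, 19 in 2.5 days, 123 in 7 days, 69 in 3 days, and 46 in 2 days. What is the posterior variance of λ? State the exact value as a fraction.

1172/3969

Total count: 23 + 19 + 123 + 69 + 46 = 280.
Total exposure: 1 + 2.5 + 7 + 3 + 2 = 15.5 days.
Gamma(α, β) with Poisson data over total exposure Σt gives posterior Gamma(α+Σx, β+Σt) = Gamma(293, 63/2).
Posterior variance = α'/β'² = 293/(3969/4) = 1172/3969.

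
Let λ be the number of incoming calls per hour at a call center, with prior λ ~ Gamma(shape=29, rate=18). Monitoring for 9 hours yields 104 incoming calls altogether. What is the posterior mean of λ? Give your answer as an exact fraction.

Total count 104 over total exposure 9 hours.
The Gamma prior is conjugate for the Poisson rate, so λ | data ~ Gamma(29+104, 18+9) = Gamma(133, 27).
Posterior mean = α'/β' = 133/27.

133/27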